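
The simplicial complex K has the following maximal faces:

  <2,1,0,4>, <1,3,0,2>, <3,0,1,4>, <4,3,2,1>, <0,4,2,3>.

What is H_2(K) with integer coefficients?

H_2 = 0.

Take the total order 0 < 1 < 2 < 3 < 4 on the vertex set. Then K (dimension 3) consists of the simplices:

  0-simplices (5): [0], [1], [2], [3], [4]
  1-simplices (10): [0,1], [0,2], [0,3], [0,4], [1,2], [1,3], [1,4], [2,3], [2,4], [3,4]
  2-simplices (10): [0,1,2], [0,1,3], [0,1,4], [0,2,3], [0,2,4], [0,3,4], [1,2,3], [1,2,4], [1,3,4], [2,3,4]
  3-simplices (5): [0,1,2,3], [0,1,2,4], [0,1,3,4], [0,2,3,4], [1,2,3,4]

giving chain groups C_0 ≅ Z^5, C_1 ≅ Z^10, C_2 ≅ Z^10, C_3 ≅ Z^5.

∂_1: C_1 → C_0 sends each edge [p,q] (with p < q) to q − p. For instance
  ∂[1,2] = [2] − [1].
The 5×10 boundary matrix has rank 4 and Smith normal form diag(1,1,1,1).

The boundary map ∂_2: C_2 → C_1 maps a triangle to the signed sum of its edges. For instance
  ∂[1,2,4] = [2,4] − [1,4] + [1,2],
  ∂[2,3,4] = [3,4] − [2,4] + [2,3].
The 10×10 boundary matrix has rank 6 and Smith normal form diag(1,1,1,1,1,1).

Boundary ∂_3: C_3 → C_2 sends each 3-simplex σ to the alternating sum Σ_i (−1)^i (σ with its i-th vertex removed). For instance
  ∂[1,2,3,4] = [2,3,4] − [1,3,4] + [1,2,4] − [1,2,3],
  ∂[0,1,3,4] = [1,3,4] − [0,3,4] + [0,1,4] − [0,1,3].
This gives a 10×5 integer matrix of rank 4; reducing to Smith normal form yields diagonal entries (1,1,1,1).

Reading off H_k = ker ∂_k / im ∂_{k+1}:

  H_2: rank ker ∂_2 − rank ∂_3 = (10 − 6) − 4 = 0, and the invariant factors of ∂_3 are all 1, so H_2 = 0.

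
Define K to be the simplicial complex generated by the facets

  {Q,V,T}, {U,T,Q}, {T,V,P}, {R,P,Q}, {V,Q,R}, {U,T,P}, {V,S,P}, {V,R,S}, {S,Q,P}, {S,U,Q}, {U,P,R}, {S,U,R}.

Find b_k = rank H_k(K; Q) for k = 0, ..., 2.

K has 7 vertices, 18 edges, 12 triangles.
rank ∂_0 = 0, rank ∂_1 = 6 ⇒ b_0 = 7 − 0 − 6 = 1; all invariant factors of ∂_1 are 1 so no torsion. So H_0 ≅ Z.
rank ∂_1 = 6, rank ∂_2 = 12 ⇒ b_1 = 18 − 6 − 12 = 0; ∂_2 has invariant factor(s) [2] giving torsion. So H_1 ≅ Z/2.
rank ∂_2 = 12, rank ∂_3 = 0 ⇒ b_2 = 12 − 12 − 0 = 0. So H_2 ≅ 0.

b_0 = 1, b_1 = 0, b_2 = 0.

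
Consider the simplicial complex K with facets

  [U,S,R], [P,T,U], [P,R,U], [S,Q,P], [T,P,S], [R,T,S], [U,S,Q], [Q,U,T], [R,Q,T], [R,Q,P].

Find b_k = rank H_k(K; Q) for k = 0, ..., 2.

b_0 = 1, b_1 = 0, b_2 = 0.

Order the vertices as P < Q < R < S < T < U. Listing each simplex with vertices in this order, K has dimension 2 with simplices:

  0-simplices (6): P, Q, R, S, T, U
  1-simplices (15): PQ, PR, PS, PT, PU, QR, QS, QT, QU, RS, RT, RU, ST, SU, TU
  2-simplices (10): PQR, PQS, PRU, PST, PTU, QRT, QSU, QTU, RST, RSU

giving chain groups C_0 ≅ Z^6, C_1 ≅ Z^15, C_2 ≅ Z^10.

The boundary map ∂_1: C_1 → C_0 is given by ∂[p,q] = [q] − [p]. For instance
  ∂RU = U − R.
The 6×15 boundary matrix has rank 5 and Smith normal form diag(1,1,1,1,1).

∂_2: C_2 → C_1 maps a triangle to the signed sum of its edges. For instance
  ∂RSU = SU − RU + RS,
  ∂QSU = SU − QU + QS.
The resulting 15×10 matrix has rank 10, and its Smith normal form has invariant factors (1,1,1,1,1,1,1,1,1,2).

Computing H_k = (kernel of ∂_k) / (image of ∂_{k+1}):

  H_0: rank C_0 − rank ∂_1 = 6 − 5 = 1, and the invariant factors of ∂_1 are all 1, so H_0 ≅ Z.
  H_1: rank ker ∂_1 − rank ∂_2 = (15 − 5) − 10 = 0, and ∂_2 has invariant factor 2 > 1, so H_1 ≅ Z/2.
  H_2: rank ker ∂_2 − rank ∂_3 = (10 − 10) − 0 = 0, and there is no ∂_3, so H_2 ≅ 0.

As a check, the Euler characteristic is 6 − 15 + 10 = 1, which agrees with 1 − 0 + 0 = 1.
(K is a triangulation of the real projective plane RP^2.)

Hence the Betti numbers are b_0 = 1, b_1 = 0, b_2 = 0.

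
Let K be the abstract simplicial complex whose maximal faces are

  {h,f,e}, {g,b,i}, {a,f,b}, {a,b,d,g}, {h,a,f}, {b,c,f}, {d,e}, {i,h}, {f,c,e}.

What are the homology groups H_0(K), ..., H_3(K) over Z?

H_0 = Z,  H_1 = Z^2,  H_2 = 0,  H_3 = 0.

We work with the vertex ordering a < b < c < d < e < f < g < h < i. The simplices of K, each written with vertices in increasing order, are:

  0-simplices (9): a, b, c, d, e, f, g, h, i
  1-simplices (19): ab, ad, af, ag, ah, bc, bd, bf, bg, bi, ce, cf, de, dg, ef, eh, fh, gi, hi
  2-simplices (10): abd, abf, abg, adg, afh, bcf, bdg, bgi, cef, efh
  3-simplices (1): abdg

so the chain groups are C_0 ≅ Z^9, C_1 ≅ Z^19, C_2 ≅ Z^10, C_3 ≅ Z^1.

∂_1: C_1 → C_0 maps an edge to its endpoints' difference, ∂[p,q] = q − p. For instance
  ∂af = f − a.
As a 9×19 matrix over Z this has rank 8, with invariant factors (1,1,1,1,1,1,1,1).

The boundary map ∂_2: C_2 → C_1 sends each 2-simplex [p,q,r] to [q,r] − [p,r] + [p,q]. For instance
  ∂bcf = cf − bf + bc,
  ∂cef = ef − cf + ce.
The resulting 19×10 matrix has rank 9, and its Smith normal form has invariant factors (1,1,1,1,1,1,1,1,1).

Boundary ∂_3: C_3 → C_2 sends each 3-simplex σ to the alternating sum Σ_i (−1)^i (σ with its i-th vertex removed). For instance
  ∂abdg = bdg − adg + abg − abd.
This gives a 10×1 integer matrix of rank 1; reducing to Smith normal form yields diagonal entries (1).

Reading off H_k = ker ∂_k / im ∂_{k+1}:

  H_0: rank C_0 − rank ∂_1 = 9 − 8 = 1, and the invariant factors of ∂_1 are all 1, so H_0 = Z.
  H_1: rank ker ∂_1 − rank ∂_2 = (19 − 8) − 9 = 2, and the invariant factors of ∂_2 are all 1, so H_1 = Z^2.
  H_2: rank ker ∂_2 − rank ∂_3 = (10 − 9) − 1 = 0, and the invariant factors of ∂_3 are all 1, so H_2 = 0.
  H_3: rank ker ∂_3 − rank ∂_4 = (1 − 1) − 0 = 0, and there is no ∂_4, so H_3 = 0.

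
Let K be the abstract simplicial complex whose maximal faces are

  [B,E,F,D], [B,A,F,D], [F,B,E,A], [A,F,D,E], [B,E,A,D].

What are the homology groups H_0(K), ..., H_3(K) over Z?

H_0 ≅ Z,  H_1 = 0,  H_2 = 0,  H_3 ≅ Z.

Take the total order A < B < D < E < F on the vertex set. Then K (dimension 3) consists of the simplices:

  0-simplices (5): A, B, D, E, F
  1-simplices (10): AB, AD, AE, AF, BD, BE, BF, DE, DF, EF
  2-simplices (10): ABD, ABE, ABF, ADE, ADF, AEF, BDE, BDF, BEF, DEF
  3-simplices (5): ABDE, ABDF, ABEF, ADEF, BDEF

giving chain groups C_0 ≅ Z^5, C_1 ≅ Z^10, C_2 ≅ Z^10, C_3 ≅ Z^5.

The boundary map ∂_1: C_1 → C_0 is given by ∂[p,q] = [q] − [p]. For instance
  ∂BD = D − B.
The 5×10 boundary matrix has rank 4 and Smith normal form diag(1,1,1,1).

∂_2: C_2 → C_1 acts by ∂[p,q,r] = [q,r] − [p,r] + [p,q]. For instance
  ∂ABF = BF − AF + AB,
  ∂BDE = DE − BE + BD.
As a 10×10 matrix over Z this has rank 6, with invariant factors (1,1,1,1,1,1).

The boundary map ∂_3: C_3 → C_2 sends each 3-simplex σ to the alternating sum Σ_i (−1)^i (σ with its i-th vertex removed). For instance
  ∂ABDF = BDF − ADF + ABF − ABD,
  ∂ABDE = BDE − ADE + ABE − ABD.
As a 10×5 matrix over Z this has rank 4, with invariant factors (1,1,1,1).

Reading off H_k = ker ∂_k / im ∂_{k+1}:

  H_0: rank C_0 − rank ∂_1 = 5 − 4 = 1, and the invariant factors of ∂_1 are all 1, so H_0 = Z.
  H_1: rank ker ∂_1 − rank ∂_2 = (10 − 4) − 6 = 0, and the invariant factors of ∂_2 are all 1, so H_1 = 0.
  H_2: rank ker ∂_2 − rank ∂_3 = (10 − 6) − 4 = 0, and the invariant factors of ∂_3 are all 1, so H_2 = 0.
  H_3: rank ker ∂_3 − rank ∂_4 = (5 − 4) − 0 = 1, and there is no ∂_4, so H_3 = Z.

As a check, the Euler characteristic is 5 − 10 + 10 − 5 = 0, which agrees with 1 − 0 + 0 − 1 = 0.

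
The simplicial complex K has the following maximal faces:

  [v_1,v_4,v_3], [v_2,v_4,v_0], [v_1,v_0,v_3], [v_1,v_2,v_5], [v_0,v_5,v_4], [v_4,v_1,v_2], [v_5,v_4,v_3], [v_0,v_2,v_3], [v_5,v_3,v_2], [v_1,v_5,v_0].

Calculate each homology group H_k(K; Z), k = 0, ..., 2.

H_0 ≅ Z,  H_1 ≅ Z/2,  H_2 = 0.

We work with the vertex ordering v_0 < v_1 < v_2 < v_3 < v_4 < v_5. The simplices of K, each written with vertices in increasing order, are:

  0-simplices (6): [v_0], [v_1], [v_2], [v_3], [v_4], [v_5]
  1-simplices (15): (15 of them)
  2-simplices (10): [v_0,v_1,v_3], [v_0,v_1,v_5], [v_0,v_2,v_3], [v_0,v_2,v_4], [v_0,v_4,v_5], [v_1,v_2,v_4], [v_1,v_2,v_5], [v_1,v_3,v_4], [v_2,v_3,v_5], [v_3,v_4,v_5]

giving chain groups C_0 ≅ Z^6, C_1 ≅ Z^15, C_2 ≅ Z^10.

Boundary ∂_1: C_1 → C_0 is given by ∂[p,q] = [q] − [p].
The 6×15 boundary matrix has rank 5 and Smith normal form diag(1,1,1,1,1).

The boundary map ∂_2: C_2 → C_1 maps a triangle to the signed sum of its edges. For instance
  ∂[v_0,v_4,v_5] = [v_4,v_5] − [v_0,v_5] + [v_0,v_4],
  ∂[v_0,v_2,v_4] = [v_2,v_4] − [v_0,v_4] + [v_0,v_2].
This gives a 15×10 integer matrix of rank 10; reducing to Smith normal form yields diagonal entries (1,1,1,1,1,1,1,1,1,2).

From H_k ≅ ker(∂_k) / im(∂_{k+1}) we obtain:

  H_0: rank C_0 − rank ∂_1 = 6 − 5 = 1, and the invariant factors of ∂_1 are all 1, so H_0 ≅ Z.
  H_1: rank ker ∂_1 − rank ∂_2 = (15 − 5) − 10 = 0, and ∂_2 has invariant factor 2 > 1, so H_1 ≅ Z/2.
  H_2: rank ker ∂_2 − rank ∂_3 = (10 − 10) − 0 = 0, and there is no ∂_3, so H_2 ≅ 0.

As a check, the Euler characteristic is 6 − 15 + 10 = 1, which agrees with 1 − 0 + 0 = 1.
(K is a triangulation of the real projective plane RP^2.)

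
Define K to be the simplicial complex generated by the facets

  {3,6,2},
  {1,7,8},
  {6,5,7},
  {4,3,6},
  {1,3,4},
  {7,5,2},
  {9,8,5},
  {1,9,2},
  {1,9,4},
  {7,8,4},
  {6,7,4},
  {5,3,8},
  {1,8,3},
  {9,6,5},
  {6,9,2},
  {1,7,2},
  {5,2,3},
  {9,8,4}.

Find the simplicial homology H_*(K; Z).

H_0 ≅ Z,  H_1 ≅ Z × Z/2,  H_2 = 0.

Fix the vertex order 1 < 2 < 3 < 4 < 5 < 6 < 7 < 8 < 9 and write every simplex with vertices in increasing order. Then dim K = 2 and the simplices of K are:

  0-simplices (9): [1], [2], [3], [4], [5], [6], [7], [8], [9]
  1-simplices (27): (27 of them)
  2-simplices (18): [1,2,7], [1,2,9], [1,3,4], [1,3,8], [1,4,9], [1,7,8], [2,3,5], [2,3,6], [2,5,7], [2,6,9], [3,4,6], [3,5,8], [4,6,7], [4,7,8], [4,8,9], [5,6,7], [5,6,9], [5,8,9]

Hence C_0 ≅ Z^9, C_1 ≅ Z^27, C_2 ≅ Z^18.

∂_1: C_1 → C_0 maps an edge to its endpoints' difference, ∂[p,q] = q − p.
As a 9×27 matrix over Z this has rank 8, with invariant factors (1,1,1,1,1,1,1,1).

∂_2: C_2 → C_1 maps a triangle to the signed sum of its edges. For instance
  ∂[4,7,8] = [7,8] − [4,8] + [4,7],
  ∂[4,8,9] = [8,9] − [4,9] + [4,8].
This gives a 27×18 integer matrix of rank 18; reducing to Smith normal form yields diagonal entries (1,1,1,1,1,1,1,1,1,1,1,1,1,1,1,1,1,2).

Computing H_k = (kernel of ∂_k) / (image of ∂_{k+1}):

  H_0: rank C_0 − rank ∂_1 = 9 − 8 = 1, and the invariant factors of ∂_1 are all 1, so H_0 ≅ Z.
  H_1: rank ker ∂_1 − rank ∂_2 = (27 − 8) − 18 = 1, and ∂_2 has invariant factor 2 > 1, so H_1 ≅ Z × Z/2.
  H_2: rank ker ∂_2 − rank ∂_3 = (18 − 18) − 0 = 0, and there is no ∂_3, so H_2 ≅ 0.

(K is a triangulation of the Klein bottle.)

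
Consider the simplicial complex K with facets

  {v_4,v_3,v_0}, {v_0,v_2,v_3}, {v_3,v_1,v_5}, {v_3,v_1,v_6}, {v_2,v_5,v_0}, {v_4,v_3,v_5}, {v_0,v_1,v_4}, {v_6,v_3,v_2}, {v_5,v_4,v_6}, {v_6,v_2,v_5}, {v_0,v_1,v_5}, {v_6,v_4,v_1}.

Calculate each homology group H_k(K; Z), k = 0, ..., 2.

H_0 = Z,  H_1 = Z/2Z,  H_2 = 0.

Order the vertices as v_0 < v_1 < v_2 < v_3 < v_4 < v_5 < v_6. Listing each simplex with vertices in this order, K has dimension 2 with simplices:

  0-simplices (7): [v_0], [v_1], [v_2], [v_3], [v_4], [v_5], [v_6]
  1-simplices (18): (18 of them)
  2-simplices (12): (12 of them)

so the chain groups are C_0 ≅ Z^7, C_1 ≅ Z^18, C_2 ≅ Z^12.

The boundary map ∂_1: C_1 → C_0 sends each edge [p,q] (with p < q) to q − p.
The resulting 7×18 matrix has rank 6, and its Smith normal form has invariant factors (1,1,1,1,1,1).

The boundary map ∂_2: C_2 → C_1 maps a triangle to the signed sum of its edges. For instance
  ∂[v_4,v_5,v_6] = [v_5,v_6] − [v_4,v_6] + [v_4,v_5],
  ∂[v_1,v_4,v_6] = [v_4,v_6] − [v_1,v_6] + [v_1,v_4].
This gives a 18×12 integer matrix of rank 12; reducing to Smith normal form yields diagonal entries (1,1,1,1,1,1,1,1,1,1,1,2).

Now H_k = ker ∂_k / im ∂_{k+1}, so:

  H_0: rank C_0 − rank ∂_1 = 7 − 6 = 1, and the invariant factors of ∂_1 are all 1, so H_0 ≅ Z.
  H_1: rank ker ∂_1 − rank ∂_2 = (18 − 6) − 12 = 0, and ∂_2 has invariant factor 2 > 1, so H_1 ≅ Z/2Z.
  H_2: rank ker ∂_2 − rank ∂_3 = (12 − 12) − 0 = 0, and there is no ∂_3, so H_2 ≅ 0.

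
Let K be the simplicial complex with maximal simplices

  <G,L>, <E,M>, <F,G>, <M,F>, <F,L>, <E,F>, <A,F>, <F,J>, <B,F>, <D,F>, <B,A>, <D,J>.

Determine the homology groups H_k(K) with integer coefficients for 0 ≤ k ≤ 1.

We work with the vertex ordering A < B < D < E < F < G < J < L < M. The simplices of K, each written with vertices in increasing order, are:

  0-simplices (9): A, B, D, E, F, G, J, L, M
  1-simplices (12): AB, AF, BF, DF, DJ, EF, EM, FG, FJ, FL, FM, GL

giving chain groups C_0 ≅ Z^9, C_1 ≅ Z^12.

Boundary ∂_1: C_1 → C_0 maps an edge to its endpoints' difference, ∂[p,q] = q − p.
As a 9×12 matrix over Z this has rank 8, with invariant factors (1,1,1,1,1,1,1,1).

Now H_k = ker ∂_k / im ∂_{k+1}, so:

  H_0: rank C_0 − rank ∂_1 = 9 − 8 = 1, and the invariant factors of ∂_1 are all 1, so H_0 = Z.
  H_1: rank ker ∂_1 − rank ∂_2 = (12 − 8) − 0 = 4, and there is no ∂_2, so H_1 = Z^4.

H_0 = Z,  H_1 = Z^4.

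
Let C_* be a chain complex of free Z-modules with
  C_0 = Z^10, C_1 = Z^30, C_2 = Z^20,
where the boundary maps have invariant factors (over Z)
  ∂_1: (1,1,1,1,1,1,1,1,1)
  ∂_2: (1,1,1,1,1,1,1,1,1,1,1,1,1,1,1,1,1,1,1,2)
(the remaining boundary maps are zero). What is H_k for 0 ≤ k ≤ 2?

H_0 ≅ Z,  H_1 ≅ Z ⊕ Z/2Z,  H_2 = 0.

H_0: b_0 = 10 − 0 − 9 = 1; torsion from ∂_1 factors > 1: none. So H_0 ≅ Z.
H_1: b_1 = 30 − 9 − 20 = 1; torsion from ∂_2 factors > 1: [2]. So H_1 ≅ Z ⊕ Z/2Z.
H_2: b_2 = 20 − 20 − 0 = 0; torsion from ∂_3 factors > 1: none. So H_2 ≅ 0.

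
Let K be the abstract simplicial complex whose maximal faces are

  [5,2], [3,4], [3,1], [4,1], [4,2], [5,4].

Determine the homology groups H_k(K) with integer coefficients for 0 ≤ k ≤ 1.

H_0 ≅ Z,  H_1 ≅ Z^2.

We work with the vertex ordering 1 < 2 < 3 < 4 < 5. The simplices of K, each written with vertices in increasing order, are:

  0-simplices (5): [1], [2], [3], [4], [5]
  1-simplices (6): [1,3], [1,4], [2,4], [2,5], [3,4], [4,5]

so the chain groups are C_0 ≅ Z^5, C_1 ≅ Z^6.

The boundary map ∂_1: C_1 → C_0 sends each edge [p,q] (with p < q) to q − p. For instance
  ∂[3,4] = [4] − [3].
As a 5×6 matrix over Z this has rank 4, with invariant factors (1,1,1,1).

Computing H_k = (kernel of ∂_k) / (image of ∂_{k+1}):

  H_0: rank C_0 − rank ∂_1 = 5 − 4 = 1, and the invariant factors of ∂_1 are all 1, so H_0 = Z.
  H_1: rank ker ∂_1 − rank ∂_2 = (6 − 4) − 0 = 2, and there is no ∂_2, so H_1 = Z^2.

(K is a triangulation of a wedge of 2 circles.)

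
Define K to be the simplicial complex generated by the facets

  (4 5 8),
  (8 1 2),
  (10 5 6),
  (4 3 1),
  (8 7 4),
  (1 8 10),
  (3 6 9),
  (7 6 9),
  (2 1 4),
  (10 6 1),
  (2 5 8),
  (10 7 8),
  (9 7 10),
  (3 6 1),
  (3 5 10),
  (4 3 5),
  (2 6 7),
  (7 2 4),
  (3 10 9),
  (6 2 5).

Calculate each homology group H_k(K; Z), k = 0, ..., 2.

H_0 = Z,  H_1 = Z × Z/2,  H_2 = 0.

Take the total order 1 < 2 < 3 < 4 < 5 < 6 < 7 < 8 < 9 < 10 on the vertex set. Then K (dimension 2) consists of the simplices:

  0-simplices (10): [1], [2], [3], [4], [5], [6], [7], [8], [9], [10]
  1-simplices (30): (30 of them)
  2-simplices (20): (20 of them)

giving chain groups C_0 ≅ Z^10, C_1 ≅ Z^30, C_2 ≅ Z^20.

∂_1: C_1 → C_0 sends each edge [p,q] (with p < q) to q − p.
The resulting 10×30 matrix has rank 9, and its Smith normal form has invariant factors (1,1,1,1,1,1,1,1,1).

Boundary ∂_2: C_2 → C_1 maps a triangle to the signed sum of its edges. For instance
  ∂[2,4,7] = [4,7] − [2,7] + [2,4],
  ∂[4,7,8] = [7,8] − [4,8] + [4,7].
This gives a 30×20 integer matrix of rank 20; reducing to Smith normal form yields diagonal entries (1,1,1,1,1,1,1,1,1,1,1,1,1,1,1,1,1,1,1,2).

From H_k ≅ ker(∂_k) / im(∂_{k+1}) we obtain:

  H_0: rank C_0 − rank ∂_1 = 10 − 9 = 1, and the invariant factors of ∂_1 are all 1, so H_0 = Z.
  H_1: rank ker ∂_1 − rank ∂_2 = (30 − 9) − 20 = 1, and ∂_2 has invariant factor 2 > 1, so H_1 = Z × Z/2.
  H_2: rank ker ∂_2 − rank ∂_3 = (20 − 20) − 0 = 0, and there is no ∂_3, so H_2 = 0.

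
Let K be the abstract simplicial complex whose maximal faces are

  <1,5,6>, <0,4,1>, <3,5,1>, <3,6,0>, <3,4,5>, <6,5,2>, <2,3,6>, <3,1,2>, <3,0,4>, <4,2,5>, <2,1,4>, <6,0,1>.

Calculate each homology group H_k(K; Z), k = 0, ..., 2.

Order the vertices as 0 < 1 < 2 < 3 < 4 < 5 < 6. Listing each simplex with vertices in this order, K has dimension 2 with simplices:

  0-simplices (7): [0], [1], [2], [3], [4], [5], [6]
  1-simplices (18): [0,1], [0,3], [0,4], [0,6], [1,2], [1,3], [1,4], [1,5], [1,6], [2,3], [2,4], [2,5], [2,6], [3,4], [3,5], [3,6], [4,5], [5,6]
  2-simplices (12): [0,1,4], [0,1,6], [0,3,4], [0,3,6], [1,2,3], [1,2,4], [1,3,5], [1,5,6], [2,3,6], [2,4,5], [2,5,6], [3,4,5]

Hence C_0 ≅ Z^7, C_1 ≅ Z^18, C_2 ≅ Z^12.

The boundary map ∂_1: C_1 → C_0 is given by ∂[p,q] = [q] − [p].
This gives a 7×18 integer matrix of rank 6; reducing to Smith normal form yields diagonal entries (1,1,1,1,1,1).

Boundary ∂_2: C_2 → C_1 acts by ∂[p,q,r] = [q,r] − [p,r] + [p,q]. For instance
  ∂[2,5,6] = [5,6] − [2,6] + [2,5],
  ∂[2,4,5] = [4,5] − [2,5] + [2,4].
The 18×12 boundary matrix has rank 12 and Smith normal form diag(1,1,1,1,1,1,1,1,1,1,1,2).

Now H_k = ker ∂_k / im ∂_{k+1}, so:

  H_0: rank C_0 − rank ∂_1 = 7 − 6 = 1, and the invariant factors of ∂_1 are all 1, so H_0 ≅ Z.
  H_1: rank ker ∂_1 − rank ∂_2 = (18 − 6) − 12 = 0, and ∂_2 has invariant factor 2 > 1, so H_1 ≅ Z/2.
  H_2: rank ker ∂_2 − rank ∂_3 = (12 − 12) − 0 = 0, and there is no ∂_3, so H_2 ≅ 0.

(K is a triangulation of the real projective plane RP^2.)

H_0 ≅ Z,  H_1 ≅ Z/2,  H_2 = 0.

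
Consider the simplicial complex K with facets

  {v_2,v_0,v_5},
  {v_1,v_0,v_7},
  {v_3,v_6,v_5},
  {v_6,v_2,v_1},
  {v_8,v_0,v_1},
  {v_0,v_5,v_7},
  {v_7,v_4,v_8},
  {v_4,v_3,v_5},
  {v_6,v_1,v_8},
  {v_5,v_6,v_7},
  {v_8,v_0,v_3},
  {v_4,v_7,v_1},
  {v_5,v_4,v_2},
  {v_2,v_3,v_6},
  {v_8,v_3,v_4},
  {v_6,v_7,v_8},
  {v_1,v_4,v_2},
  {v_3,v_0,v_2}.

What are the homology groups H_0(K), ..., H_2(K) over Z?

H_0 = Z,  H_1 = Z ⊕ Z/2Z,  H_2 = 0.

Take the total order v_0 < v_1 < v_2 < v_3 < v_4 < v_5 < v_6 < v_7 < v_8 on the vertex set. Then K (dimension 2) consists of the simplices:

  0-simplices (9): [v_0], [v_1], [v_2], [v_3], [v_4], [v_5], [v_6], [v_7], [v_8]
  1-simplices (27): (27 of them)
  2-simplices (18): (18 of them)

so the chain groups are C_0 ≅ Z^9, C_1 ≅ Z^27, C_2 ≅ Z^18.

∂_1: C_1 → C_0 sends each edge [p,q] (with p < q) to q − p.
The 9×27 boundary matrix has rank 8 and Smith normal form diag(1,1,1,1,1,1,1,1).

∂_2: C_2 → C_1 maps a triangle to the signed sum of its edges. For instance
  ∂[v_3,v_4,v_5] = [v_4,v_5] − [v_3,v_5] + [v_3,v_4],
  ∂[v_0,v_1,v_7] = [v_1,v_7] − [v_0,v_7] + [v_0,v_1].
As a 27×18 matrix over Z this has rank 18, with invariant factors (1,1,1,1,1,1,1,1,1,1,1,1,1,1,1,1,1,2).

Reading off H_k = ker ∂_k / im ∂_{k+1}:

  H_0: rank C_0 − rank ∂_1 = 9 − 8 = 1, and the invariant factors of ∂_1 are all 1, so H_0 ≅ Z.
  H_1: rank ker ∂_1 − rank ∂_2 = (27 − 8) − 18 = 1, and ∂_2 has invariant factor 2 > 1, so H_1 ≅ Z ⊕ Z/2Z.
  H_2: rank ker ∂_2 − rank ∂_3 = (18 − 18) − 0 = 0, and there is no ∂_3, so H_2 ≅ 0.

As a check, the Euler characteristic is 9 − 27 + 18 = 0, which agrees with 1 − 1 + 0 = 0.
(K is a triangulation of the Klein bottle.)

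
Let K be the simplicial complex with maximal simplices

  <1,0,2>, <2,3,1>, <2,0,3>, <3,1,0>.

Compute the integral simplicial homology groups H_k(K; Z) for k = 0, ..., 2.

H_0 = Z,  H_1 = 0,  H_2 = Z.

Order the vertices as 0 < 1 < 2 < 3. Listing each simplex with vertices in this order, K has dimension 2 with simplices:

  0-simplices (4): [0], [1], [2], [3]
  1-simplices (6): [0,1], [0,2], [0,3], [1,2], [1,3], [2,3]
  2-simplices (4): [0,1,2], [0,1,3], [0,2,3], [1,2,3]

Hence C_0 ≅ Z^4, C_1 ≅ Z^6, C_2 ≅ Z^4.

∂_1: C_1 → C_0 sends each edge [p,q] (with p < q) to q − p.
The 4×6 boundary matrix has rank 3 and Smith normal form diag(1,1,1).

Boundary ∂_2: C_2 → C_1 maps a triangle to the signed sum of its edges. For instance
  ∂[0,2,3] = [2,3] − [0,3] + [0,2],
  ∂[0,1,2] = [1,2] − [0,2] + [0,1].
As a 6×4 matrix over Z this has rank 3, with invariant factors (1,1,1).

Now H_k = ker ∂_k / im ∂_{k+1}, so:

  H_0: rank C_0 − rank ∂_1 = 4 − 3 = 1, and the invariant factors of ∂_1 are all 1, so H_0 = Z.
  H_1: rank ker ∂_1 − rank ∂_2 = (6 − 3) − 3 = 0, and the invariant factors of ∂_2 are all 1, so H_1 = 0.
  H_2: rank ker ∂_2 − rank ∂_3 = (4 − 3) − 0 = 1, and there is no ∂_3, so H_2 = Z.

(K is a triangulation of the 2-sphere S^2.)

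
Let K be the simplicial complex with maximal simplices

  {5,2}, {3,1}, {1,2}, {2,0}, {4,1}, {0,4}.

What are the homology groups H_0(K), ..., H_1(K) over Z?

Take the total order 0 < 1 < 2 < 3 < 4 < 5 on the vertex set. Then K (dimension 1) consists of the simplices:

  0-simplices (6): [0], [1], [2], [3], [4], [5]
  1-simplices (6): [0,2], [0,4], [1,2], [1,3], [1,4], [2,5]

giving chain groups C_0 ≅ Z^6, C_1 ≅ Z^6.

The boundary map ∂_1: C_1 → C_0 maps an edge to its endpoints' difference, ∂[p,q] = q − p.
The 6×6 boundary matrix has rank 5 and Smith normal form diag(1,1,1,1,1).

Now H_k = ker ∂_k / im ∂_{k+1}, so:

  H_0: rank C_0 − rank ∂_1 = 6 − 5 = 1, and the invariant factors of ∂_1 are all 1, so H_0 = Z.
  H_1: rank ker ∂_1 − rank ∂_2 = (6 − 5) − 0 = 1, and there is no ∂_2, so H_1 = Z.

H_0 ≅ Z,  H_1 ≅ Z.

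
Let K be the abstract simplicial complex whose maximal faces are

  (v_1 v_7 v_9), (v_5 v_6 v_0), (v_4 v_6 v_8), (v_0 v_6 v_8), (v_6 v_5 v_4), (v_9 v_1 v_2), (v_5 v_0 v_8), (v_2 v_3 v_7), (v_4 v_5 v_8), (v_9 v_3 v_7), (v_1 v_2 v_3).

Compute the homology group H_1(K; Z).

H_1 ≅ Z.

Fix the vertex order v_0 < v_1 < v_2 < v_3 < v_4 < v_5 < v_6 < v_7 < v_8 < v_9 and write every simplex with vertices in increasing order. Then dim K = 2 and the simplices of K are:

  0-simplices (10): [v_0], [v_1], [v_2], [v_3], [v_4], [v_5], [v_6], [v_7], [v_8], [v_9]
  1-simplices (19): (19 of them)
  2-simplices (11): (11 of them)

giving chain groups C_0 ≅ Z^10, C_1 ≅ Z^19, C_2 ≅ Z^11.

Boundary ∂_1: C_1 → C_0 maps an edge to its endpoints' difference, ∂[p,q] = q − p. For instance
  ∂[v_2,v_3] = [v_3] − [v_2].
The 10×19 boundary matrix has rank 8 and Smith normal form diag(1,1,1,1,1,1,1,1).

Boundary ∂_2: C_2 → C_1 acts by ∂[p,q,r] = [q,r] − [p,r] + [p,q]. For instance
  ∂[v_2,v_3,v_7] = [v_3,v_7] − [v_2,v_7] + [v_2,v_3],
  ∂[v_1,v_2,v_9] = [v_2,v_9] − [v_1,v_9] + [v_1,v_2].
The 19×11 boundary matrix has rank 10 and Smith normal form diag(1,1,1,1,1,1,1,1,1,1).

Computing H_k = (kernel of ∂_k) / (image of ∂_{k+1}):

  H_1: rank ker ∂_1 − rank ∂_2 = (19 − 8) − 10 = 1, and the invariant factors of ∂_2 are all 1, so H_1 = Z.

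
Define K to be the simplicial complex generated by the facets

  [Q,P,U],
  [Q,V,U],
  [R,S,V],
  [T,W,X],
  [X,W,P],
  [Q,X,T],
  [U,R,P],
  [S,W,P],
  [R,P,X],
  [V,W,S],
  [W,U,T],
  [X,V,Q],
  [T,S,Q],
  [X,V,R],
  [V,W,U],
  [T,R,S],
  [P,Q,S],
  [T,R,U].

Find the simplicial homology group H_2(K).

Take the total order P < Q < R < S < T < U < V < W < X on the vertex set. Then K (dimension 2) consists of the simplices:

  0-simplices (9): P, Q, R, S, T, U, V, W, X
  1-simplices (27): PQ, PR, PS, PU, PW, PX, QS, QT, QU, QV, QX, RS, RT, RU, RV, RX, ST, SV, SW, TU, TW, TX, UV, UW, VW, VX, WX
  2-simplices (18): PQS, PQU, PRU, PRX, PSW, PWX, QST, QTX, QUV, QVX, RST, RSV, RTU, RVX, SVW, TUW, TWX, UVW

so the chain groups are C_0 ≅ Z^9, C_1 ≅ Z^27, C_2 ≅ Z^18.

Boundary ∂_1: C_1 → C_0 sends each edge [p,q] (with p < q) to q − p. For instance
  ∂RU = U − R.
The resulting 9×27 matrix has rank 8, and its Smith normal form has invariant factors (1,1,1,1,1,1,1,1).

Boundary ∂_2: C_2 → C_1 acts by ∂[p,q,r] = [q,r] − [p,r] + [p,q]. For instance
  ∂PSW = SW − PW + PS,
  ∂QST = ST − QT + QS.
This gives a 27×18 integer matrix of rank 17; reducing to Smith normal form yields diagonal entries (1,1,1,1,1,1,1,1,1,1,1,1,1,1,1,1,1).

Computing H_k = (kernel of ∂_k) / (image of ∂_{k+1}):

  H_2: rank ker ∂_2 − rank ∂_3 = (18 − 17) − 0 = 1, and there is no ∂_3, so H_2 = Z.

(K is a triangulation of the torus T^2.)

H_2 = Z.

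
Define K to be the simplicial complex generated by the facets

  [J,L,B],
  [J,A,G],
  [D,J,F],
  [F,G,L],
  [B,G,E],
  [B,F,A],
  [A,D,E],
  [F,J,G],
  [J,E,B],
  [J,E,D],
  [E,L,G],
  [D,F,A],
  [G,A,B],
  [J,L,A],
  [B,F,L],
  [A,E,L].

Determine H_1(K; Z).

H_1 = Z^2.

K has 8 vertices, 24 edges, 16 triangles.
rank ∂_1 = 7, rank ∂_2 = 15 ⇒ b_1 = 24 − 7 − 15 = 2; all invariant factors of ∂_2 are 1 so no torsion. So H_1 = Z^2.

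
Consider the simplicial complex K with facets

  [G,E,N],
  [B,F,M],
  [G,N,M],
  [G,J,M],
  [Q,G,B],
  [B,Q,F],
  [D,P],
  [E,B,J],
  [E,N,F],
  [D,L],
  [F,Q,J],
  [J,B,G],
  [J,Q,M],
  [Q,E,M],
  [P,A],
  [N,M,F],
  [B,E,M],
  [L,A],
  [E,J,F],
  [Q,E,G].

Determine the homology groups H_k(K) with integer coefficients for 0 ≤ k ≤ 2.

Take the total order A < B < D < E < F < G < J < L < M < N < P < Q on the vertex set. Then K (dimension 2) consists of the simplices:

  0-simplices (12): A, B, D, E, F, G, J, L, M, N, P, Q
  1-simplices (28): AL, AP, BE, BF, BG, BJ, BM, BQ, DL, DP, EF, EG, EJ, EM, EN, EQ, FJ, FM, FN, FQ, GJ, GM, GN, GQ, JM, JQ, MN, MQ
  2-simplices (16): BEJ, BEM, BFM, BFQ, BGJ, BGQ, EFJ, EFN, EGN, EGQ, EMQ, FJQ, FMN, GJM, GMN, JMQ

so the chain groups are C_0 ≅ Z^12, C_1 ≅ Z^28, C_2 ≅ Z^16.

Boundary ∂_1: C_1 → C_0 maps an edge to its endpoints' difference, ∂[p,q] = q − p. For instance
  ∂DL = L − D.
The resulting 12×28 matrix has rank 10, and its Smith normal form has invariant factors (1,1,1,1,1,1,1,1,1,1).

The boundary map ∂_2: C_2 → C_1 acts by ∂[p,q,r] = [q,r] − [p,r] + [p,q]. For instance
  ∂EMQ = MQ − EQ + EM,
  ∂EGQ = GQ − EQ + EG.
The resulting 28×16 matrix has rank 15, and its Smith normal form has invariant factors (1,1,1,1,1,1,1,1,1,1,1,1,1,1,1).

Now H_k = ker ∂_k / im ∂_{k+1}, so:

  H_0: rank C_0 − rank ∂_1 = 12 − 10 = 2, and the invariant factors of ∂_1 are all 1, so H_0 ≅ Z^2.
  H_1: rank ker ∂_1 − rank ∂_2 = (28 − 10) − 15 = 3, and the invariant factors of ∂_2 are all 1, so H_1 ≅ Z^3.
  H_2: rank ker ∂_2 − rank ∂_3 = (16 − 15) − 0 = 1, and there is no ∂_3, so H_2 ≅ Z.

(K is a triangulation of the disjoint union of the torus T^2 and the circle S^1.)

H_0 ≅ Z^2,  H_1 ≅ Z^3,  H_2 ≅ Z.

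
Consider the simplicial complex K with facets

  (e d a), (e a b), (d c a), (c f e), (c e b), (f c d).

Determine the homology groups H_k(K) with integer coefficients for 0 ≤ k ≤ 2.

Take the total order a < b < c < d < e < f on the vertex set. Then K (dimension 2) consists of the simplices:

  0-simplices (6): a, b, c, d, e, f
  1-simplices (12): ab, ac, ad, ae, bc, be, cd, ce, cf, de, df, ef
  2-simplices (6): abe, acd, ade, bce, cdf, cef

giving chain groups C_0 ≅ Z^6, C_1 ≅ Z^12, C_2 ≅ Z^6.

The boundary map ∂_1: C_1 → C_0 maps an edge to its endpoints' difference, ∂[p,q] = q − p.
As a 6×12 matrix over Z this has rank 5, with invariant factors (1,1,1,1,1).

Boundary ∂_2: C_2 → C_1 maps a triangle to the signed sum of its edges. For instance
  ∂abe = be − ae + ab,
  ∂cdf = df − cf + cd.
This gives a 12×6 integer matrix of rank 6; reducing to Smith normal form yields diagonal entries (1,1,1,1,1,1).

Now H_k = ker ∂_k / im ∂_{k+1}, so:

  H_0: rank C_0 − rank ∂_1 = 6 − 5 = 1, and the invariant factors of ∂_1 are all 1, so H_0 ≅ Z.
  H_1: rank ker ∂_1 − rank ∂_2 = (12 − 5) − 6 = 1, and the invariant factors of ∂_2 are all 1, so H_1 ≅ Z.
  H_2: rank ker ∂_2 − rank ∂_3 = (6 − 6) − 0 = 0, and there is no ∂_3, so H_2 ≅ 0.

H_0 ≅ Z,  H_1 ≅ Z,  H_2 = 0.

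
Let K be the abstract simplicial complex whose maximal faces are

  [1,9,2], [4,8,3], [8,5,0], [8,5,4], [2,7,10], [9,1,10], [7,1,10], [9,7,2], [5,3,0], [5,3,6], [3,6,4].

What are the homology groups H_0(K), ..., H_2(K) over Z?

Order the vertices as 0 < 1 < 2 < 3 < 4 < 5 < 6 < 7 < 8 < 9 < 10. Listing each simplex with vertices in this order, K has dimension 2 with simplices:

  0-simplices (11): [0], [1], [2], [3], [4], [5], [6], [7], [8], [9], [10]
  1-simplices (22): [0,3], [0,5], [0,8], [1,2], [1,7], [1,9], [1,10], [2,7], [2,9], [2,10], [3,4], [3,5], [3,6], [3,8], [4,5], [4,6], [4,8], [5,6], [5,8], [7,9], [7,10], [9,10]
  2-simplices (11): [0,3,5], [0,5,8], [1,2,9], [1,7,10], [1,9,10], [2,7,9], [2,7,10], [3,4,6], [3,4,8], [3,5,6], [4,5,8]

giving chain groups C_0 ≅ Z^11, C_1 ≅ Z^22, C_2 ≅ Z^11.

The boundary map ∂_1: C_1 → C_0 maps an edge to its endpoints' difference, ∂[p,q] = q − p.
As a 11×22 matrix over Z this has rank 9, with invariant factors (1,1,1,1,1,1,1,1,1).

∂_2: C_2 → C_1 acts by ∂[p,q,r] = [q,r] − [p,r] + [p,q]. For instance
  ∂[1,2,9] = [2,9] − [1,9] + [1,2],
  ∂[2,7,9] = [7,9] − [2,9] + [2,7].
As a 22×11 matrix over Z this has rank 11, with invariant factors (1,1,1,1,1,1,1,1,1,1,1).

Computing H_k = (kernel of ∂_k) / (image of ∂_{k+1}):

  H_0: rank C_0 − rank ∂_1 = 11 − 9 = 2, and the invariant factors of ∂_1 are all 1, so H_0 = Z^2.
  H_1: rank ker ∂_1 − rank ∂_2 = (22 − 9) − 11 = 2, and the invariant factors of ∂_2 are all 1, so H_1 = Z^2.
  H_2: rank ker ∂_2 − rank ∂_3 = (11 − 11) − 0 = 0, and there is no ∂_3, so H_2 = 0.

(K is a triangulation of the disjoint union of the Möbius band and the cylinder S^1 x I.)

H_0 = Z^2,  H_1 = Z^2,  H_2 = 0.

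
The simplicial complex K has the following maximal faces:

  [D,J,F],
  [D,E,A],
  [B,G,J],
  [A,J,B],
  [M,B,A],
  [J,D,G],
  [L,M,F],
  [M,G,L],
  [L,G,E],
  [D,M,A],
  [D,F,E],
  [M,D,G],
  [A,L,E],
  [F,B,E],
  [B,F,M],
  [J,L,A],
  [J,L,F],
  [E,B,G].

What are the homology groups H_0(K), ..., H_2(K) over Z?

H_0 ≅ Z,  H_1 ≅ Z^2,  H_2 ≅ Z.

Order the vertices as A < B < D < E < F < G < J < L < M. Listing each simplex with vertices in this order, K has dimension 2 with simplices:

  0-simplices (9): A, B, D, E, F, G, J, L, M
  1-simplices (27): AB, AD, AE, AJ, AL, AM, BE, BF, BG, BJ, BM, DE, DF, DG, DJ, DM, EF, EG, EL, FJ, FL, FM, GJ, GL, GM, JL, LM
  2-simplices (18): ABJ, ABM, ADE, ADM, AEL, AJL, BEF, BEG, BFM, BGJ, DEF, DFJ, DGJ, DGM, EGL, FJL, FLM, GLM

so the chain groups are C_0 ≅ Z^9, C_1 ≅ Z^27, C_2 ≅ Z^18.

∂_1: C_1 → C_0 sends each edge [p,q] (with p < q) to q − p.
The 9×27 boundary matrix has rank 8 and Smith normal form diag(1,1,1,1,1,1,1,1).

∂_2: C_2 → C_1 sends each 2-simplex [p,q,r] to [q,r] − [p,r] + [p,q]. For instance
  ∂DFJ = FJ − DJ + DF,
  ∂FLM = LM − FM + FL.
As a 27×18 matrix over Z this has rank 17, with invariant factors (1,1,1,1,1,1,1,1,1,1,1,1,1,1,1,1,1).

Reading off H_k = ker ∂_k / im ∂_{k+1}:

  H_0: rank C_0 − rank ∂_1 = 9 − 8 = 1, and the invariant factors of ∂_1 are all 1, so H_0 ≅ Z.
  H_1: rank ker ∂_1 − rank ∂_2 = (27 − 8) − 17 = 2, and the invariant factors of ∂_2 are all 1, so H_1 ≅ Z^2.
  H_2: rank ker ∂_2 − rank ∂_3 = (18 − 17) − 0 = 1, and there is no ∂_3, so H_2 ≅ Z.

As a check, the Euler characteristic is 9 − 27 + 18 = 0, which agrees with 1 − 2 + 1 = 0.
(K is a triangulation of the torus T^2.)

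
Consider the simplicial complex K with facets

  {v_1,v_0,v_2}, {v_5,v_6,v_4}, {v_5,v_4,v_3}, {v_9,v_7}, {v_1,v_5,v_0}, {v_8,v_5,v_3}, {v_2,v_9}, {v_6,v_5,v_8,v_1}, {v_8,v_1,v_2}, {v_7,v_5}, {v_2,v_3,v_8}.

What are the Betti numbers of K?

b_0 = 1, b_1 = 1, b_2 = 0, b_3 = 0.

Fix the vertex order v_0 < v_1 < v_2 < v_3 < v_4 < v_5 < v_6 < v_7 < v_8 < v_9 and write every simplex with vertices in increasing order. Then dim K = 3 and the simplices of K are:

  0-simplices (10): [v_0], [v_1], [v_2], [v_3], [v_4], [v_5], [v_6], [v_7], [v_8], [v_9]
  1-simplices (20): (20 of them)
  2-simplices (11): (11 of them)
  3-simplices (1): [v_1,v_5,v_6,v_8]

Hence C_0 ≅ Z^10, C_1 ≅ Z^20, C_2 ≅ Z^11, C_3 ≅ Z^1.

Boundary ∂_1: C_1 → C_0 is given by ∂[p,q] = [q] − [p]. For instance
  ∂[v_0,v_1] = [v_1] − [v_0].
The resulting 10×20 matrix has rank 9, and its Smith normal form has invariant factors (1,1,1,1,1,1,1,1,1).

Boundary ∂_2: C_2 → C_1 acts by ∂[p,q,r] = [q,r] − [p,r] + [p,q]. For instance
  ∂[v_1,v_2,v_8] = [v_2,v_8] − [v_1,v_8] + [v_1,v_2],
  ∂[v_5,v_6,v_8] = [v_6,v_8] − [v_5,v_8] + [v_5,v_6].
The resulting 20×11 matrix has rank 10, and its Smith normal form has invariant factors (1,1,1,1,1,1,1,1,1,1).

∂_3: C_3 → C_2 sends each 3-simplex σ to the alternating sum Σ_i (−1)^i (σ with its i-th vertex removed). For instance
  ∂[v_1,v_5,v_6,v_8] = [v_5,v_6,v_8] − [v_1,v_6,v_8] + [v_1,v_5,v_8] − [v_1,v_5,v_6].
This gives a 11×1 integer matrix of rank 1; reducing to Smith normal form yields diagonal entries (1).

From H_k ≅ ker(∂_k) / im(∂_{k+1}) we obtain:

  H_0: rank C_0 − rank ∂_1 = 10 − 9 = 1, and the invariant factors of ∂_1 are all 1, so H_0 = Z.
  H_1: rank ker ∂_1 − rank ∂_2 = (20 − 9) − 10 = 1, and the invariant factors of ∂_2 are all 1, so H_1 = Z.
  H_2: rank ker ∂_2 − rank ∂_3 = (11 − 10) − 1 = 0, and the invariant factors of ∂_3 are all 1, so H_2 = 0.
  H_3: rank ker ∂_3 − rank ∂_4 = (1 − 1) − 0 = 0, and there is no ∂_4, so H_3 = 0.

Hence the Betti numbers are b_0 = 1, b_1 = 1, b_2 = 0, b_3 = 0.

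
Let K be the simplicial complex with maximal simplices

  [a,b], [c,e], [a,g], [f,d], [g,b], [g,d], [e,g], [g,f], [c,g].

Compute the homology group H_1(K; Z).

H_1 ≅ Z^3.

We work with the vertex ordering a < b < c < d < e < f < g. The simplices of K, each written with vertices in increasing order, are:

  0-simplices (7): a, b, c, d, e, f, g
  1-simplices (9): ab, ag, bg, ce, cg, df, dg, eg, fg

so the chain groups are C_0 ≅ Z^7, C_1 ≅ Z^9.

The boundary map ∂_1: C_1 → C_0 sends each edge [p,q] (with p < q) to q − p. For instance
  ∂eg = g − e.
The resulting 7×9 matrix has rank 6, and its Smith normal form has invariant factors (1,1,1,1,1,1).

Now H_k = ker ∂_k / im ∂_{k+1}, so:

  H_1: rank ker ∂_1 − rank ∂_2 = (9 − 6) − 0 = 3, and there is no ∂_2, so H_1 = Z^3.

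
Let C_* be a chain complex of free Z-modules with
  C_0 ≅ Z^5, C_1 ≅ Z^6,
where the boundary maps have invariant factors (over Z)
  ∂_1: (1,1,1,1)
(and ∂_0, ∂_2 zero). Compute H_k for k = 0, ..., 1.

H_0: b_0 = 5 − 0 − 4 = 1; torsion from ∂_1 factors > 1: none. So H_0 = Z.
H_1: b_1 = 6 − 4 − 0 = 2; torsion from ∂_2 factors > 1: none. So H_1 = Z^2.

H_0 = Z,  H_1 = Z^2.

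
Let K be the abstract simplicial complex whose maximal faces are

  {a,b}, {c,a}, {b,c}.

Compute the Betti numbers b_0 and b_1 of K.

Take the total order a < b < c on the vertex set. Then K (dimension 1) consists of the simplices:

  0-simplices (3): a, b, c
  1-simplices (3): ab, ac, bc

Hence C_0 ≅ Z^3, C_1 ≅ Z^3.

The boundary map ∂_1: C_1 → C_0 sends each edge [p,q] (with p < q) to q − p. For instance
  ∂bc = c − b.
The 3×3 boundary matrix has rank 2 and Smith normal form diag(1,1).

Reading off H_k = ker ∂_k / im ∂_{k+1}:

  H_0: rank C_0 − rank ∂_1 = 3 − 2 = 1, and the invariant factors of ∂_1 are all 1, so H_0 ≅ Z.
  H_1: rank ker ∂_1 − rank ∂_2 = (3 − 2) − 0 = 1, and there is no ∂_2, so H_1 ≅ Z.

As a check, the Euler characteristic is 3 − 3 = 0, which agrees with 1 − 1 = 0.

Hence the Betti numbers are b_0 = 1, b_1 = 1.

b_0 = 1, b_1 = 1.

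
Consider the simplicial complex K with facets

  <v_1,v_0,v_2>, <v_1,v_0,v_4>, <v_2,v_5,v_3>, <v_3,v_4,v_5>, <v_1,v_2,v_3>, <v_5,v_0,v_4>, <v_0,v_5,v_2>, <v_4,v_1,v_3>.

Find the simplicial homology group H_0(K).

H_0 = Z.

Fix the vertex order v_0 < v_1 < v_2 < v_3 < v_4 < v_5 and write every simplex with vertices in increasing order. Then dim K = 2 and the simplices of K are:

  0-simplices (6): [v_0], [v_1], [v_2], [v_3], [v_4], [v_5]
  1-simplices (12): [v_0,v_1], [v_0,v_2], [v_0,v_4], [v_0,v_5], [v_1,v_2], [v_1,v_3], [v_1,v_4], [v_2,v_3], [v_2,v_5], [v_3,v_4], [v_3,v_5], [v_4,v_5]
  2-simplices (8): [v_0,v_1,v_2], [v_0,v_1,v_4], [v_0,v_2,v_5], [v_0,v_4,v_5], [v_1,v_2,v_3], [v_1,v_3,v_4], [v_2,v_3,v_5], [v_3,v_4,v_5]

giving chain groups C_0 ≅ Z^6, C_1 ≅ Z^12, C_2 ≅ Z^8.

∂_1: C_1 → C_0 is given by ∂[p,q] = [q] − [p]. For instance
  ∂[v_4,v_5] = [v_5] − [v_4].
The 6×12 boundary matrix has rank 5 and Smith normal form diag(1,1,1,1,1).

Boundary ∂_2: C_2 → C_1 sends each 2-simplex [p,q,r] to [q,r] − [p,r] + [p,q]. For instance
  ∂[v_0,v_1,v_4] = [v_1,v_4] − [v_0,v_4] + [v_0,v_1],
  ∂[v_2,v_3,v_5] = [v_3,v_5] − [v_2,v_5] + [v_2,v_3].
The resulting 12×8 matrix has rank 7, and its Smith normal form has invariant factors (1,1,1,1,1,1,1).

Reading off H_k = ker ∂_k / im ∂_{k+1}:

  H_0: rank C_0 − rank ∂_1 = 6 − 5 = 1, and the invariant factors of ∂_1 are all 1, so H_0 ≅ Z.

(K is a triangulation of the 2-sphere S^2.)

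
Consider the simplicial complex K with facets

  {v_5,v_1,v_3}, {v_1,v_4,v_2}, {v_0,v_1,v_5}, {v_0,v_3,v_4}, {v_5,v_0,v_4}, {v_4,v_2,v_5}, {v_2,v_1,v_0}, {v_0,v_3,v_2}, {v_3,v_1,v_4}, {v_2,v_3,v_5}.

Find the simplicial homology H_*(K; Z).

H_0 ≅ Z,  H_1 ≅ Z/2,  H_2 = 0.

Fix the vertex order v_0 < v_1 < v_2 < v_3 < v_4 < v_5 and write every simplex with vertices in increasing order. Then dim K = 2 and the simplices of K are:

  0-simplices (6): [v_0], [v_1], [v_2], [v_3], [v_4], [v_5]
  1-simplices (15): (15 of them)
  2-simplices (10): [v_0,v_1,v_2], [v_0,v_1,v_5], [v_0,v_2,v_3], [v_0,v_3,v_4], [v_0,v_4,v_5], [v_1,v_2,v_4], [v_1,v_3,v_4], [v_1,v_3,v_5], [v_2,v_3,v_5], [v_2,v_4,v_5]

Hence C_0 ≅ Z^6, C_1 ≅ Z^15, C_2 ≅ Z^10.

Boundary ∂_1: C_1 → C_0 maps an edge to its endpoints' difference, ∂[p,q] = q − p.
This gives a 6×15 integer matrix of rank 5; reducing to Smith normal form yields diagonal entries (1,1,1,1,1).

∂_2: C_2 → C_1 acts by ∂[p,q,r] = [q,r] − [p,r] + [p,q]. For instance
  ∂[v_1,v_3,v_5] = [v_3,v_5] − [v_1,v_5] + [v_1,v_3],
  ∂[v_2,v_4,v_5] = [v_4,v_5] − [v_2,v_5] + [v_2,v_4].
The 15×10 boundary matrix has rank 10 and Smith normal form diag(1,1,1,1,1,1,1,1,1,2).

Now H_k = ker ∂_k / im ∂_{k+1}, so:

  H_0: rank C_0 − rank ∂_1 = 6 − 5 = 1, and the invariant factors of ∂_1 are all 1, so H_0 ≅ Z.
  H_1: rank ker ∂_1 − rank ∂_2 = (15 − 5) − 10 = 0, and ∂_2 has invariant factor 2 > 1, so H_1 ≅ Z/2.
  H_2: rank ker ∂_2 − rank ∂_3 = (10 − 10) − 0 = 0, and there is no ∂_3, so H_2 ≅ 0.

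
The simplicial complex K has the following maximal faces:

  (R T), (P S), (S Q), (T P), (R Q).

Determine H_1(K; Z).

We work with the vertex ordering P < Q < R < S < T. The simplices of K, each written with vertices in increasing order, are:

  0-simplices (5): P, Q, R, S, T
  1-simplices (5): PS, PT, QR, QS, RT

Hence C_0 ≅ Z^5, C_1 ≅ Z^5.

Boundary ∂_1: C_1 → C_0 is given by ∂[p,q] = [q] − [p]. For instance
  ∂PT = T − P.
The 5×5 boundary matrix has rank 4 and Smith normal form diag(1,1,1,1).

Reading off H_k = ker ∂_k / im ∂_{k+1}:

  H_1: rank ker ∂_1 − rank ∂_2 = (5 − 4) − 0 = 1, and there is no ∂_2, so H_1 ≅ Z.

H_1 ≅ Z.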